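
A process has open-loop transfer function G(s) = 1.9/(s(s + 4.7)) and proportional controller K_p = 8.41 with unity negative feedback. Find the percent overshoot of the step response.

10.2%

The closed-loop denominator s² + 4.7s + 15.98 gives ω_n = √15.98 = 3.997 and ζ = 4.7/(2ω_n) = 0.5879.
%OS = 100·exp(−πζ/√(1−ζ²)) = 100·exp(−π·0.5879/√0.6544) = 10.2%.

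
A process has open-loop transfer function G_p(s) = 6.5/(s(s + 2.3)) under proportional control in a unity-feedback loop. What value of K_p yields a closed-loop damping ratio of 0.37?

Closed-loop characteristic equation: s² + 2.3s + K_p·6.5 = 0.
So ω_n = √(6.5K_p) and 2ζω_n = 2.3, giving ζ = 2.3/(2√(6.5K_p)).
Setting ζ = 0.37: √(6.5K_p) = 2.3/(2·0.37) = 3.108, so K_p = 9.66/6.5 = 1.49.

K_p = 1.49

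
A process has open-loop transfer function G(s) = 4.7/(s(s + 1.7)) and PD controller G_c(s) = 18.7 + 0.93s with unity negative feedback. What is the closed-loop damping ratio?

ζ = 0.324

Forward path: (18.7 + 0.93s)·4.7/(s(s+1.7)). The closed-loop characteristic equation is s² + (1.7 + 4.7·0.93)s + 4.7·18.7 = 0.
That is s² + 6.071s + 87.89 = 0, so ω_n = 9.375 rad/s and ζ = 6.071/(2·9.375) = 0.3238.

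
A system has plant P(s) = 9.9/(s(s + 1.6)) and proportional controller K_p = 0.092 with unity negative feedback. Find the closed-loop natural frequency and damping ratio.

ω_n = 0.954 rad/s, ζ = 0.838

With unity feedback the closed-loop characteristic equation is s² + 1.6s + 0.092·9.9 = s² + 1.6s + 0.9108 = 0.
So ω_n² = 0.9108 ⇒ ω_n = 0.9544 rad/s, and ζ = 1.6/(2ω_n) = 0.838.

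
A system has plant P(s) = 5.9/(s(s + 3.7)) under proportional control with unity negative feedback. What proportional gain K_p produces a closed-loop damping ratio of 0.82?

K_p = 0.863

Closed-loop characteristic equation: s² + 3.7s + K_p·5.9 = 0.
So ω_n = √(5.9K_p) and 2ζω_n = 3.7, giving ζ = 3.7/(2√(5.9K_p)).
Setting ζ = 0.82: √(5.9K_p) = 3.7/(2·0.82) = 2.256, so K_p = 5.09/5.9 = 0.863.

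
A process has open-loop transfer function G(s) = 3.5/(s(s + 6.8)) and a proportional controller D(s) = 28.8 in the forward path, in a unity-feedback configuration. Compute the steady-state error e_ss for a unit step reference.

The open loop D(s)G(s) has a pole at the origin (type 1), so the static position error constant is infinite and e_ss = 1/(1+∞) = 0.

0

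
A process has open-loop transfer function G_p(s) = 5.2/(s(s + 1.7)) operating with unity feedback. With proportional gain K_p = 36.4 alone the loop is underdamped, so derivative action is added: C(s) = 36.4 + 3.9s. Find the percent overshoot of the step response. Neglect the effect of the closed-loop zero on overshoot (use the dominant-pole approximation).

Forward path: (36.4 + 3.9s)·5.2/(s(s+1.7)). The closed-loop characteristic equation is s² + (1.7 + 5.2·3.9)s + 5.2·36.4 = 0.
That is s² + 21.98s + 189.3 = 0, so ω_n = 13.76 rad/s and ζ = 21.98/(2·13.76) = 0.7988.
%OS = 100·exp(−πζ/√(1−ζ²)) = 1.54%.

1.54%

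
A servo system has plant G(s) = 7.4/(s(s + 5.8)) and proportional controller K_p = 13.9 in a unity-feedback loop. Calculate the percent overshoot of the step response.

39.2%

Closed-loop characteristic equation: s² + 5.8s + 102.9 = 0, so ω_n = 10.14 rad/s and ζ = 5.8/(2·10.14) = 0.2859.
%OS = 100·exp(−πζ/√(1−ζ²)) = 100·exp(−π·0.2859/√0.9182) = 39.2%.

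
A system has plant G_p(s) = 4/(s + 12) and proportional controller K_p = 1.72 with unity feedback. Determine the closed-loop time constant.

Closed-loop transfer function: T(s) = K_p·G_p(s)/(1 + K_p·G_p(s)) = 6.88/(s + 12 + 6.88) = 6.88/(s + 18.88).
Time constant τ = 1/18.88 = 0.053 s.

τ = 0.053 s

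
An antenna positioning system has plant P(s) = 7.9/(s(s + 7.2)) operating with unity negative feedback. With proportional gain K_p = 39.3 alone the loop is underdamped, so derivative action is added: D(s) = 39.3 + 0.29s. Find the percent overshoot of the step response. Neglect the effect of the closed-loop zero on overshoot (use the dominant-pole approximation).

Forward path: (39.3 + 0.29s)·7.9/(s(s+7.2)). The closed-loop characteristic equation is s² + (7.2 + 7.9·0.29)s + 7.9·39.3 = 0.
That is s² + 9.491s + 310.5 = 0, so ω_n = 17.62 rad/s and ζ = 9.491/(2·17.62) = 0.2693.
%OS = 100·exp(−πζ/√(1−ζ²)) = 41.5%.

41.5%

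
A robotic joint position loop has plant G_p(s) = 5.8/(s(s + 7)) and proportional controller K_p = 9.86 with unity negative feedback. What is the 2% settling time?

T_s ≈ 1.14 s

From 1 + K_pG_p(s) = 0: s² + 7s + 57.19 = 0 ⇒ ω_n = 7.562, ζ = 0.4628.
2% settling time T_s ≈ 4/(ζω_n) = 4/3.5 = 1.14 s.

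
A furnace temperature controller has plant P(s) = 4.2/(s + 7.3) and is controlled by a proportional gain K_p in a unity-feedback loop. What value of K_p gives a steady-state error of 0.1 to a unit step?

Steady-state error for a unit step on this type-0 loop is 1/(1 + K_p·P(0)).
P(0) = 0.5753. Require 1/(1 + K_p·0.5753) = 0.1, so 1 + 0.5753·K_p = 10.
K_p = (10 − 1)/0.5753 = 15.6.

K_p = 15.6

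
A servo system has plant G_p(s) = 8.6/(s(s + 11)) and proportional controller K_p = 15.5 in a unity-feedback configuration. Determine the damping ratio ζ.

ζ = 0.476

1 + K_p·G_p(s) = 0 gives s² + 11s + 133.3 = 0.
So ω_n² = 133.3 ⇒ ω_n = 11.55 rad/s, and ζ = 11/(2ω_n) = 0.476.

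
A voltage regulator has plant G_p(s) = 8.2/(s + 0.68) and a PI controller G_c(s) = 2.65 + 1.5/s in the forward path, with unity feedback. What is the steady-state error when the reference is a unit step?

The open loop G_c(s)G_p(s) has a pole at the origin (type 1), so the static position error constant is infinite and e_ss = 1/(1+∞) = 0.

0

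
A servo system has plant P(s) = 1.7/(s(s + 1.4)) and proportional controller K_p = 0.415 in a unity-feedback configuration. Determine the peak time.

T_p = 6.77 s

Closed-loop characteristic equation: s² + 1.4s + 0.7055 = 0, so ω_n = 0.8399 rad/s and ζ = 1.4/(2·0.8399) = 0.8334.
Damped frequency ω_d = ω_n√(1−ζ²) = 0.4642 rad/s, so peak time T_p = π/ω_d = 6.77 s.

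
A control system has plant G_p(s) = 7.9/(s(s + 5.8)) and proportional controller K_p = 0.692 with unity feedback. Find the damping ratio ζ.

With unity feedback the closed-loop characteristic equation is s² + 5.8s + 0.692·7.9 = s² + 5.8s + 5.467 = 0.
Matching s² + 2ζω_n s + ω_n²: ω_n = √5.467 = 2.338 rad/s and 2ζω_n = 5.8, so ζ = 5.8/(2·2.338) = 1.24.

ζ = 1.24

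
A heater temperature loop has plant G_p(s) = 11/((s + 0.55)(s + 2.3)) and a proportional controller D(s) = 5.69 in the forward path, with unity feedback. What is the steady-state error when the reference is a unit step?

The loop is type 0. Static position error constant K_pos = D(0)·G_p(0) = 5.69·8.696 = 49.48.
Steady-state error to a unit step: e_ss = 1/(1+K_pos) = 1/50.48 = 0.0198.

0.0198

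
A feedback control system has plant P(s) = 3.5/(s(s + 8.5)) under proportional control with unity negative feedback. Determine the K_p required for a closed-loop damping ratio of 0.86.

Closed-loop characteristic equation: s² + 8.5s + K_p·3.5 = 0.
So ω_n = √(3.5K_p) and 2ζω_n = 8.5, giving ζ = 8.5/(2√(3.5K_p)).
Setting ζ = 0.86: √(3.5K_p) = 8.5/(2·0.86) = 4.942, so K_p = 24.42/3.5 = 6.98.

K_p = 6.98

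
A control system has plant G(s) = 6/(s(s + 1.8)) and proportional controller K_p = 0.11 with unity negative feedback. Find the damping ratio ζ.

ζ = 1.11

1 + K_p·G(s) = 0 gives s² + 1.8s + 0.66 = 0.
So ω_n² = 0.66 ⇒ ω_n = 0.8124 rad/s, and ζ = 1.8/(2ω_n) = 1.11.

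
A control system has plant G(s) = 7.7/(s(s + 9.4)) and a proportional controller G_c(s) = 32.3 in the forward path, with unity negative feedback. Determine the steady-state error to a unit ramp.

The loop has one pole at the origin (type 1). Velocity error constant K_v = lim_{s→0} s·G_c(s)G(s) = 32.3·7.7/9.4 = 26.46.
Steady-state error to a unit ramp: e_ss = 1/K_v = 0.0378.

0.0378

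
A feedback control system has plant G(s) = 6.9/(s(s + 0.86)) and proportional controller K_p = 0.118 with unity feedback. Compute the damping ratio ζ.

ζ = 0.477

The closed-loop denominator is s(s+0.86) + 0.118·6.9 = s² + 0.86s + 0.8142.
Matching s² + 2ζω_n s + ω_n²: ω_n = √0.8142 = 0.9023 rad/s and 2ζω_n = 0.86, so ζ = 0.86/(2·0.9023) = 0.477.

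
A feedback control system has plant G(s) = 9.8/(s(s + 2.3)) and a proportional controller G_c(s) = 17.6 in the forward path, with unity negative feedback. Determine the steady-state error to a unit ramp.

The loop has one pole at the origin (type 1). Velocity error constant K_v = lim_{s→0} s·G_c(s)G(s) = 17.6·9.8/2.3 = 74.99.
Steady-state error to a unit ramp: e_ss = 1/K_v = 0.0133.

0.0133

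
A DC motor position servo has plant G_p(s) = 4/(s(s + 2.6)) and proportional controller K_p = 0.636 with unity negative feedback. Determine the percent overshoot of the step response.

1.2%

Closed-loop characteristic equation: s² + 2.6s + 2.544 = 0, so ω_n = 1.595 rad/s and ζ = 2.6/(2·1.595) = 0.8151.
%OS = 100·exp(−πζ/√(1−ζ²)) = 100·exp(−π·0.8151/√0.3357) = 1.2%.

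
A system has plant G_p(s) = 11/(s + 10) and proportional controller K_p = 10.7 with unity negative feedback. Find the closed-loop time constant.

τ = 0.00783 s

Closed-loop transfer function: T(s) = K_p·G_p(s)/(1 + K_p·G_p(s)) = 117.7/(s + 10 + 117.7) = 117.7/(s + 127.7).
Time constant τ = 1/127.7 = 0.00783 s.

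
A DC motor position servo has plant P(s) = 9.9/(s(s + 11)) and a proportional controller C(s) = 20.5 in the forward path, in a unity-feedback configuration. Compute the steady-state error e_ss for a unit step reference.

The open loop C(s)P(s) has a pole at the origin (type 1), so the static position error constant is infinite and e_ss = 1/(1+∞) = 0.

0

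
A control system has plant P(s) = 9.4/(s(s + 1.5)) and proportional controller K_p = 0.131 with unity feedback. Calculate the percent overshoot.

The closed-loop denominator s² + 1.5s + 1.231 gives ω_n = √1.231 = 1.11 and ζ = 1.5/(2ω_n) = 0.6759.
%OS = 100·exp(−πζ/√(1−ζ²)) = 100·exp(−π·0.6759/√0.5432) = 5.61%.

5.61%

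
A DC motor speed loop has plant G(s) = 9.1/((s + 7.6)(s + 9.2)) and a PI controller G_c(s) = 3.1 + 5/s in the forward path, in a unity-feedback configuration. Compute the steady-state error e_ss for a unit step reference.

The open loop G_c(s)G(s) has a pole at the origin (type 1), so the static position error constant is infinite and e_ss = 1/(1+∞) = 0.

0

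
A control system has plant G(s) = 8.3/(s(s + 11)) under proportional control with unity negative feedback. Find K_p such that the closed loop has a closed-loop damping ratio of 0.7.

Closed-loop characteristic equation: s² + 11s + K_p·8.3 = 0.
So ω_n = √(8.3K_p) and 2ζω_n = 11, giving ζ = 11/(2√(8.3K_p)).
Setting ζ = 0.7: √(8.3K_p) = 11/(2·0.7) = 7.857, so K_p = 61.73/8.3 = 7.44.

K_p = 7.44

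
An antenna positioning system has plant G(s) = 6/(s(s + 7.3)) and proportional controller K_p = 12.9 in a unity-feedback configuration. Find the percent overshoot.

The closed-loop denominator s² + 7.3s + 77.4 gives ω_n = √77.4 = 8.798 and ζ = 7.3/(2ω_n) = 0.4149.
%OS = 100·exp(−πζ/√(1−ζ²)) = 100·exp(−π·0.4149/√0.8279) = 23.9%.

23.9%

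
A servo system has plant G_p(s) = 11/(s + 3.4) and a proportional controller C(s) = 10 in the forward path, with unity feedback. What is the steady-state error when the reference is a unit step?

0.03

The loop is type 0. Static position error constant K_pos = C(0)·G_p(0) = 10·3.235 = 32.35.
Steady-state error to a unit step: e_ss = 1/(1+K_pos) = 1/33.35 = 0.03.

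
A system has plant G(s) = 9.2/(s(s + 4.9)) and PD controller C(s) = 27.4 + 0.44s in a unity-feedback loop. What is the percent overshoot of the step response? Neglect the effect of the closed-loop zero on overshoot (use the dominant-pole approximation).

39.7%

Forward path: (27.4 + 0.44s)·9.2/(s(s+4.9)). The closed-loop characteristic equation is s² + (4.9 + 9.2·0.44)s + 9.2·27.4 = 0.
That is s² + 8.948s + 252.1 = 0, so ω_n = 15.88 rad/s and ζ = 8.948/(2·15.88) = 0.2818.
%OS = 100·exp(−πζ/√(1−ζ²)) = 39.7%.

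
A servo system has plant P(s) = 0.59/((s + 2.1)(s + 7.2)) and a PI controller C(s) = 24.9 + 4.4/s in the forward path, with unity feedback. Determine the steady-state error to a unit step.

0

The open loop C(s)P(s) has a pole at the origin (type 1), so the static position error constant is infinite and e_ss = 1/(1+∞) = 0.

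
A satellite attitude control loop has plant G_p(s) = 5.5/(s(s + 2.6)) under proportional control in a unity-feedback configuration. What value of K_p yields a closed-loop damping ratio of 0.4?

Closed-loop characteristic equation: s² + 2.6s + K_p·5.5 = 0.
So ω_n = √(5.5K_p) and 2ζω_n = 2.6, giving ζ = 2.6/(2√(5.5K_p)).
Setting ζ = 0.4: √(5.5K_p) = 2.6/(2·0.4) = 3.25, so K_p = 10.56/5.5 = 1.92.

K_p = 1.92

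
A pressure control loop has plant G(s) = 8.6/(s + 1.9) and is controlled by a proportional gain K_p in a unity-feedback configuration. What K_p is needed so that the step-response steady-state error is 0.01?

K_p = 21.9

The loop is type 0, so e_ss(step) = 1/(1 + K_pos) with K_pos = K_p·G(0).
G(0) = 4.526. Require 1/(1 + K_p·4.526) = 0.01, so 1 + 4.526·K_p = 100.
K_p = (100 − 1)/4.526 = 21.9.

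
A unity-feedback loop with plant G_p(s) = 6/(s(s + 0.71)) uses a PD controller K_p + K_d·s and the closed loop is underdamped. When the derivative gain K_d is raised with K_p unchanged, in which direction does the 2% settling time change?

decrease

Characteristic equation s² + (0.71 + 6K_d)s + 6K_p = 0: raising K_d increases ζω_n = (0.71+6K_d)/2 while the loop stays underdamped, so T_s ≈ 4/(ζω_n) decreases.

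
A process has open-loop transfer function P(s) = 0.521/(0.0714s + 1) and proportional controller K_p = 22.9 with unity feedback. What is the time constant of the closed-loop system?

Closed loop: T(s) = K_p·P/(1+K_p·P) = 11.93/(0.0714s + 1 + 11.93), with pole at s = −(1 + 11.93)/0.0714 = −181.1.
Closed-loop time constant τ = 1/181.1 = 0.00552 s.

τ = 0.00552 s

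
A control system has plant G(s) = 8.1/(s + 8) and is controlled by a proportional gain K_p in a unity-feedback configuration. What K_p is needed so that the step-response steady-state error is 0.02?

K_p = 48.4

For a type-0 loop with proportional control, e_ss = 1/(1 + K_p·G(0)).
G(0) = 1.012. Require 1/(1 + K_p·1.012) = 0.02, so 1 + 1.012·K_p = 50.
K_p = (50 − 1)/1.012 = 48.4.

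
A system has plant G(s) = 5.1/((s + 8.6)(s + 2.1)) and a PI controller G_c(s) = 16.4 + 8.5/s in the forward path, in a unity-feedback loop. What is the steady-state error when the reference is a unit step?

0

The open loop G_c(s)G(s) has a pole at the origin (type 1), so the static position error constant is infinite and e_ss = 1/(1+∞) = 0.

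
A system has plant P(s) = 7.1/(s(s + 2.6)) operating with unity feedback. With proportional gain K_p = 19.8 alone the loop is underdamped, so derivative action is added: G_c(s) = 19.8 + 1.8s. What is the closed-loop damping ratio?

ζ = 0.649

Forward path: (19.8 + 1.8s)·7.1/(s(s+2.6)). The closed-loop characteristic equation is s² + (2.6 + 7.1·1.8)s + 7.1·19.8 = 0.
That is s² + 15.38s + 140.6 = 0, so ω_n = 11.86 rad/s and ζ = 15.38/(2·11.86) = 0.6486.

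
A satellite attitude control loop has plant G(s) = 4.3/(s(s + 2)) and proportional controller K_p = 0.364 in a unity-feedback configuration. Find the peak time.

The closed-loop denominator s² + 2s + 1.565 gives ω_n = √1.565 = 1.251 and ζ = 2/(2ω_n) = 0.7993.
Damped frequency ω_d = ω_n√(1−ζ²) = 0.7518 rad/s, so peak time T_p = π/ω_d = 4.18 s.

T_p = 4.18 s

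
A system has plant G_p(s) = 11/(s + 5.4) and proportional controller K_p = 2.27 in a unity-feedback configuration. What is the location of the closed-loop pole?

s = -30.37

Closed-loop transfer function: T(s) = K_p·G_p(s)/(1 + K_p·G_p(s)) = 24.97/(s + 5.4 + 24.97) = 24.97/(s + 30.37).
The closed-loop pole is at s = −30.37.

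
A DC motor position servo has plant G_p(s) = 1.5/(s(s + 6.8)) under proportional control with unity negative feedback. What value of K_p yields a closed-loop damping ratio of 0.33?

Closed-loop characteristic equation: s² + 6.8s + K_p·1.5 = 0.
So ω_n = √(1.5K_p) and 2ζω_n = 6.8, giving ζ = 6.8/(2√(1.5K_p)).
Setting ζ = 0.33: √(1.5K_p) = 6.8/(2·0.33) = 10.3, so K_p = 106.2/1.5 = 70.8.

K_p = 70.8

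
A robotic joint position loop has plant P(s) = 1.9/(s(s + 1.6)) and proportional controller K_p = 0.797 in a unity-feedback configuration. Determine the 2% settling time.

The closed-loop denominator s² + 1.6s + 1.514 gives ω_n = √1.514 = 1.231 and ζ = 1.6/(2ω_n) = 0.6501.
2% settling time T_s ≈ 4/(ζω_n) = 4/0.8 = 5 s.

T_s ≈ 5 s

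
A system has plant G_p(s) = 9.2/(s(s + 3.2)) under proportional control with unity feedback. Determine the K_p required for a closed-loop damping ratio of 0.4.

Closed-loop characteristic equation: s² + 3.2s + K_p·9.2 = 0.
So ω_n = √(9.2K_p) and 2ζω_n = 3.2, giving ζ = 3.2/(2√(9.2K_p)).
Setting ζ = 0.4: √(9.2K_p) = 3.2/(2·0.4) = 4, so K_p = 16/9.2 = 1.74.

K_p = 1.74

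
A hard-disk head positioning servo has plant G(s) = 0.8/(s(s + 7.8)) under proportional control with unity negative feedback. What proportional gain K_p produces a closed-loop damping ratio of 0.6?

K_p = 52.8

Closed-loop characteristic equation: s² + 7.8s + K_p·0.8 = 0.
So ω_n = √(0.8K_p) and 2ζω_n = 7.8, giving ζ = 7.8/(2√(0.8K_p)).
Setting ζ = 0.6: √(0.8K_p) = 7.8/(2·0.6) = 6.5, so K_p = 42.25/0.8 = 52.8.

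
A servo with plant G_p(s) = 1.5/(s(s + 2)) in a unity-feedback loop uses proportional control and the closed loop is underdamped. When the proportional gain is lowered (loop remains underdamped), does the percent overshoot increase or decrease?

decrease

ζ = 2/(2√(1.5K_p)) rises as K_p falls; higher damping means less overshoot.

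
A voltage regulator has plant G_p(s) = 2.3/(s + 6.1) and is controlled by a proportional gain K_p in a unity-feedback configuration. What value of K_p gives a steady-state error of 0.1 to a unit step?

The loop is type 0, so e_ss(step) = 1/(1 + K_pos) with K_pos = K_p·G_p(0).
G_p(0) = 0.377. Require 1/(1 + K_p·0.377) = 0.1, so 1 + 0.377·K_p = 10.
K_p = (10 − 1)/0.377 = 23.9.

K_p = 23.9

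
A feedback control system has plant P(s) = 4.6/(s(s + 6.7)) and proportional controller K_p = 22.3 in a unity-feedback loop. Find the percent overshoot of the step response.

33.3%

Closed-loop characteristic equation: s² + 6.7s + 102.6 = 0, so ω_n = 10.13 rad/s and ζ = 6.7/(2·10.13) = 0.3308.
%OS = 100·exp(−πζ/√(1−ζ²)) = 100·exp(−π·0.3308/√0.8906) = 33.3%.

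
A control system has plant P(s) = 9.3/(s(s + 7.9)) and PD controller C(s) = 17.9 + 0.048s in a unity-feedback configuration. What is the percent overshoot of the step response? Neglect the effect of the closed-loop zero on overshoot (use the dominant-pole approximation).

34.2%

Forward path: (17.9 + 0.048s)·9.3/(s(s+7.9)). The closed-loop characteristic equation is s² + (7.9 + 9.3·0.048)s + 9.3·17.9 = 0.
That is s² + 8.346s + 166.5 = 0, so ω_n = 12.9 rad/s and ζ = 8.346/(2·12.9) = 0.3234.
%OS = 100·exp(−πζ/√(1−ζ²)) = 34.2%.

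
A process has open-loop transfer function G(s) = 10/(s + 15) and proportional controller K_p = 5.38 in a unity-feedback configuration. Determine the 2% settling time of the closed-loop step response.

T_s ≈ 0.0581 s

Closed-loop transfer function: T(s) = K_p·G(s)/(1 + K_p·G(s)) = 53.8/(s + 15 + 53.8) = 53.8/(s + 68.8).
Time constant τ = 1/68.8 = 0.01453 s, so the 2% settling time is about 4τ = 0.0581 s.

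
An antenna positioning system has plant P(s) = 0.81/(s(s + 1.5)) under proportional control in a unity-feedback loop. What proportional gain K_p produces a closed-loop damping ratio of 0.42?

K_p = 3.94

Closed-loop characteristic equation: s² + 1.5s + K_p·0.81 = 0.
So ω_n = √(0.81K_p) and 2ζω_n = 1.5, giving ζ = 1.5/(2√(0.81K_p)).
Setting ζ = 0.42: √(0.81K_p) = 1.5/(2·0.42) = 1.786, so K_p = 3.189/0.81 = 3.94.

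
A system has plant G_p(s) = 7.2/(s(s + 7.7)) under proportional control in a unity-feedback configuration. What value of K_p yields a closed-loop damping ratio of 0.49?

Closed-loop characteristic equation: s² + 7.7s + K_p·7.2 = 0.
So ω_n = √(7.2K_p) and 2ζω_n = 7.7, giving ζ = 7.7/(2√(7.2K_p)).
Setting ζ = 0.49: √(7.2K_p) = 7.7/(2·0.49) = 7.857, so K_p = 61.73/7.2 = 8.57.

K_p = 8.57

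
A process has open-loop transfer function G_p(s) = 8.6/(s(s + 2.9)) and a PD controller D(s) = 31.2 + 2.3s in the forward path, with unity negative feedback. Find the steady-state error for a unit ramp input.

The loop has one pole at the origin (type 1). Velocity error constant K_v = lim_{s→0} s·D(s)G_p(s) = 31.2·8.6/2.9 = 92.52.
Steady-state error to a unit ramp: e_ss = 1/K_v = 0.0108.

0.0108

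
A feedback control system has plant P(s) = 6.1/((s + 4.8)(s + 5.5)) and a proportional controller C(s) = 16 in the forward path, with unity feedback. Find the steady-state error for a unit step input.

0.213

The loop is type 0. Static position error constant K_pos = C(0)·P(0) = 16·0.2311 = 3.697.
Steady-state error to a unit step: e_ss = 1/(1+K_pos) = 1/4.697 = 0.213.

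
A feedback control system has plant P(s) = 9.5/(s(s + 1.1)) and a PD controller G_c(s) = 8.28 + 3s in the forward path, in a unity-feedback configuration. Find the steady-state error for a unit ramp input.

0.014

The loop has one pole at the origin (type 1). Velocity error constant K_v = lim_{s→0} s·G_c(s)P(s) = 8.28·9.5/1.1 = 71.51.
Steady-state error to a unit ramp: e_ss = 1/K_v = 0.014.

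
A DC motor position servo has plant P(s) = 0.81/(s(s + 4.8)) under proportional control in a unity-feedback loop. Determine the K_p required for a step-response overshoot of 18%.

From %OS = 100·exp(−πζ/√(1−ζ²)) = 18%, ζ = −ln(0.18)/√(π²+ln²(0.18)) = 0.4791.
Characteristic equation s² + 4.8s + 0.81K_p = 0 gives ζ = 4.8/(2√(0.81K_p)).
Setting ζ = 0.4791: √(0.81K_p) = 4.8/(2·0.4791) = 5.009, so K_p = 25.09/0.81 = 31.

K_p = 31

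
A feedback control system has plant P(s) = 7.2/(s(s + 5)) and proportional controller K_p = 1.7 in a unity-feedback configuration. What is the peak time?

The closed-loop denominator s² + 5s + 12.24 gives ω_n = √12.24 = 3.499 and ζ = 5/(2ω_n) = 0.7146.
Damped frequency ω_d = ω_n√(1−ζ²) = 2.447 rad/s, so peak time T_p = π/ω_d = 1.28 s.

T_p = 1.28 s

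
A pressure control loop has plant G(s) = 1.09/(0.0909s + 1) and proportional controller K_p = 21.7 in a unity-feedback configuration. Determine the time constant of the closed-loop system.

τ = 0.00369 s

Closed loop: T(s) = K_p·G/(1+K_p·G) = 23.65/(0.0909s + 1 + 23.65), with pole at s = −(1 + 23.65)/0.0909 = −271.2.
Closed-loop time constant τ = 1/271.2 = 0.00369 s.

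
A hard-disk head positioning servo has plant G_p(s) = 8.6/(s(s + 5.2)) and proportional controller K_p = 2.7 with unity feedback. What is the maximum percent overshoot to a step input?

13.4%

From 1 + K_pG_p(s) = 0: s² + 5.2s + 23.22 = 0 ⇒ ω_n = 4.819, ζ = 0.5396.
%OS = 100·exp(−πζ/√(1−ζ²)) = 100·exp(−π·0.5396/√0.7089) = 13.4%.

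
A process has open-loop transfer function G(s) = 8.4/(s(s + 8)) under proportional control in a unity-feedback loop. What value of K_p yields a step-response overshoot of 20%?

K_p = 9.16

From %OS = 100·exp(−πζ/√(1−ζ²)) = 20%, ζ = −ln(0.2)/√(π²+ln²(0.2)) = 0.4559.
Characteristic equation s² + 8s + 8.4K_p = 0 gives ζ = 8/(2√(8.4K_p)).
Setting ζ = 0.4559: √(8.4K_p) = 8/(2·0.4559) = 8.773, so K_p = 76.96/8.4 = 9.16.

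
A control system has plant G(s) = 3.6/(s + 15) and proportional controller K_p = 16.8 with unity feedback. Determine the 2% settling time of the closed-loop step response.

T_s ≈ 0.053 s

Closed-loop transfer function: T(s) = K_p·G(s)/(1 + K_p·G(s)) = 60.48/(s + 15 + 60.48) = 60.48/(s + 75.48).
Time constant τ = 1/75.48 = 0.01325 s, so the 2% settling time is about 4τ = 0.053 s.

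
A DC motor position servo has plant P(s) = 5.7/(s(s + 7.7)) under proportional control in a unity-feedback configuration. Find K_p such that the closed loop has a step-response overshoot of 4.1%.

K_p = 5.12

From %OS = 100·exp(−πζ/√(1−ζ²)) = 4.1%, ζ = −ln(0.041)/√(π²+ln²(0.041)) = 0.713.
Characteristic equation s² + 7.7s + 5.7K_p = 0 gives ζ = 7.7/(2√(5.7K_p)).
Setting ζ = 0.713: √(5.7K_p) = 7.7/(2·0.713) = 5.4, so K_p = 29.16/5.7 = 5.12.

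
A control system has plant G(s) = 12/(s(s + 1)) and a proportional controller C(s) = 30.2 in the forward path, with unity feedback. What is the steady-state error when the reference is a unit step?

The open loop C(s)G(s) has a pole at the origin (type 1), so the static position error constant is infinite and e_ss = 1/(1+∞) = 0.

0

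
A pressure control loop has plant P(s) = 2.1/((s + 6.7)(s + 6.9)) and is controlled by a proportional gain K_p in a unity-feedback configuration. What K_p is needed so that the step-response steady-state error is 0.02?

The loop is type 0, so e_ss(step) = 1/(1 + K_pos) with K_pos = K_p·P(0).
P(0) = 0.04543. Require 1/(1 + K_p·0.04543) = 0.02, so 1 + 0.04543·K_p = 50.
K_p = (50 − 1)/0.04543 = 1080.

K_p = 1080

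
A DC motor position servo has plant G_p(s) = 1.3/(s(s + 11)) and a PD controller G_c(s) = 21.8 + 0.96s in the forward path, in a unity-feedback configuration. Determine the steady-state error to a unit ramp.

0.388

The loop has one pole at the origin (type 1). Velocity error constant K_v = lim_{s→0} s·G_c(s)G_p(s) = 21.8·1.3/11 = 2.576.
Steady-state error to a unit ramp: e_ss = 1/K_v = 0.388.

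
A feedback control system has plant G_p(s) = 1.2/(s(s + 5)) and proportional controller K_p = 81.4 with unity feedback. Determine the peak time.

Closed-loop characteristic equation: s² + 5s + 97.68 = 0, so ω_n = 9.883 rad/s and ζ = 5/(2·9.883) = 0.253.
Damped frequency ω_d = ω_n√(1−ζ²) = 9.562 rad/s, so peak time T_p = π/ω_d = 0.329 s.

T_p = 0.329 s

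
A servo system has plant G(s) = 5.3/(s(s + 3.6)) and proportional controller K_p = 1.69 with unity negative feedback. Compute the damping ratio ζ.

ζ = 0.601

The closed-loop denominator is s(s+3.6) + 1.69·5.3 = s² + 3.6s + 8.957.
So ω_n² = 8.957 ⇒ ω_n = 2.993 rad/s, and ζ = 3.6/(2ω_n) = 0.601.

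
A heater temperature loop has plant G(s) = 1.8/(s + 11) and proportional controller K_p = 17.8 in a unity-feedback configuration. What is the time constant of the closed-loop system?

Closed-loop transfer function: T(s) = K_p·G(s)/(1 + K_p·G(s)) = 32.04/(s + 11 + 32.04) = 32.04/(s + 43.04).
Time constant τ = 1/43.04 = 0.0232 s.

τ = 0.0232 s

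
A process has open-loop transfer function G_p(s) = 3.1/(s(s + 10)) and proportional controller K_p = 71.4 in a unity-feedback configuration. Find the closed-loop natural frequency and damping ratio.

The closed-loop denominator is s(s+10) + 71.4·3.1 = s² + 10s + 221.3.
Matching s² + 2ζω_n s + ω_n²: ω_n = √221.3 = 14.88 rad/s and 2ζω_n = 10, so ζ = 10/(2·14.88) = 0.336.

ω_n = 14.9 rad/s, ζ = 0.336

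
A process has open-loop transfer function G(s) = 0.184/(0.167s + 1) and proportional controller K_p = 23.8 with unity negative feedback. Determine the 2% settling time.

T_s ≈ 0.124 s

Closed loop: T(s) = K_p·G/(1+K_p·G) = 4.379/(0.167s + 1 + 4.379), with pole at s = −(1 + 4.379)/0.167 = −32.21.
τ = 1/32.21 = 0.03105 s, so 2% settling time ≈ 4τ = 0.124 s.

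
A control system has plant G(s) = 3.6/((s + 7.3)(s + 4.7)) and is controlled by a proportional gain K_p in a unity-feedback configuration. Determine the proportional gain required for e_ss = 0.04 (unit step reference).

K_p = 229

The loop is type 0, so e_ss(step) = 1/(1 + K_pos) with K_pos = K_p·G(0).
G(0) = 0.1049. Require 1/(1 + K_p·0.1049) = 0.04, so 1 + 0.1049·K_p = 25.
K_p = (25 − 1)/0.1049 = 229.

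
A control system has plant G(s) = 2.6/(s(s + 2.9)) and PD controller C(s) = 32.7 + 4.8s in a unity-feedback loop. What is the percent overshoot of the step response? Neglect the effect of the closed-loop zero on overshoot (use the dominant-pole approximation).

Forward path: (32.7 + 4.8s)·2.6/(s(s+2.9)). The closed-loop characteristic equation is s² + (2.9 + 2.6·4.8)s + 2.6·32.7 = 0.
That is s² + 15.38s + 85.02 = 0, so ω_n = 9.221 rad/s and ζ = 15.38/(2·9.221) = 0.834.
%OS = 100·exp(−πζ/√(1−ζ²)) = 0.866%.

0.866%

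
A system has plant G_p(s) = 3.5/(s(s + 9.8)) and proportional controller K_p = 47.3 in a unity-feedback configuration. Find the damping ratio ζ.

ζ = 0.381

The closed-loop denominator is s(s+9.8) + 47.3·3.5 = s² + 9.8s + 165.5.
Matching s² + 2ζω_n s + ω_n²: ω_n = √165.5 = 12.87 rad/s and 2ζω_n = 9.8, so ζ = 9.8/(2·12.87) = 0.381.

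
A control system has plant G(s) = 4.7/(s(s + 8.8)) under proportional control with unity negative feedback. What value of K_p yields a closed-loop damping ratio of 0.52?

Closed-loop characteristic equation: s² + 8.8s + K_p·4.7 = 0.
So ω_n = √(4.7K_p) and 2ζω_n = 8.8, giving ζ = 8.8/(2√(4.7K_p)).
Setting ζ = 0.52: √(4.7K_p) = 8.8/(2·0.52) = 8.462, so K_p = 71.6/4.7 = 15.2.

K_p = 15.2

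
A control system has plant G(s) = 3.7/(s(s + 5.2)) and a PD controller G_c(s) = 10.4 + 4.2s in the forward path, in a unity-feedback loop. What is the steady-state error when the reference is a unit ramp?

The loop has one pole at the origin (type 1). Velocity error constant K_v = lim_{s→0} s·G_c(s)G(s) = 10.4·3.7/5.2 = 7.4.
Steady-state error to a unit ramp: e_ss = 1/K_v = 0.135.

0.135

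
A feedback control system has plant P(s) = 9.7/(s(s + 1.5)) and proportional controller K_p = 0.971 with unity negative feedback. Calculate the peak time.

T_p = 1.06 s

Closed-loop characteristic equation: s² + 1.5s + 9.419 = 0, so ω_n = 3.069 rad/s and ζ = 1.5/(2·3.069) = 0.2444.
Damped frequency ω_d = ω_n√(1−ζ²) = 2.976 rad/s, so peak time T_p = π/ω_d = 1.06 s.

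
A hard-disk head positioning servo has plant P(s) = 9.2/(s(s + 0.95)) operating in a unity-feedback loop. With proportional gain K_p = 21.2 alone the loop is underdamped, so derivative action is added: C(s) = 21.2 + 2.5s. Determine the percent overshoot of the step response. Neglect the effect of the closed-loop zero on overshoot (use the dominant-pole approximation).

0.533%

Forward path: (21.2 + 2.5s)·9.2/(s(s+0.95)). The closed-loop characteristic equation is s² + (0.95 + 9.2·2.5)s + 9.2·21.2 = 0.
That is s² + 23.95s + 195 = 0, so ω_n = 13.97 rad/s and ζ = 23.95/(2·13.97) = 0.8575.
%OS = 100·exp(−πζ/√(1−ζ²)) = 0.533%.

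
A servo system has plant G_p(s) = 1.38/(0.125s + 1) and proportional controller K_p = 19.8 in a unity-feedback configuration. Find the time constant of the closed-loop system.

Closed loop: T(s) = K_p·G_p/(1+K_p·G_p) = 27.32/(0.125s + 1 + 27.32), with pole at s = −(1 + 27.32)/0.125 = −226.6.
Closed-loop time constant τ = 1/226.6 = 0.00441 s.

τ = 0.00441 s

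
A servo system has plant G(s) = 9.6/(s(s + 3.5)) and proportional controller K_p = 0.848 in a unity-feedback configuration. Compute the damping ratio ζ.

The closed-loop denominator is s(s+3.5) + 0.848·9.6 = s² + 3.5s + 8.141.
Matching s² + 2ζω_n s + ω_n²: ω_n = √8.141 = 2.853 rad/s and 2ζω_n = 3.5, so ζ = 3.5/(2·2.853) = 0.613.

ζ = 0.613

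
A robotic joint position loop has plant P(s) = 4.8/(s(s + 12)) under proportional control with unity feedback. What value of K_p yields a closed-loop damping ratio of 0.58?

Closed-loop characteristic equation: s² + 12s + K_p·4.8 = 0.
So ω_n = √(4.8K_p) and 2ζω_n = 12, giving ζ = 12/(2√(4.8K_p)).
Setting ζ = 0.58: √(4.8K_p) = 12/(2·0.58) = 10.34, so K_p = 107/4.8 = 22.3.

K_p = 22.3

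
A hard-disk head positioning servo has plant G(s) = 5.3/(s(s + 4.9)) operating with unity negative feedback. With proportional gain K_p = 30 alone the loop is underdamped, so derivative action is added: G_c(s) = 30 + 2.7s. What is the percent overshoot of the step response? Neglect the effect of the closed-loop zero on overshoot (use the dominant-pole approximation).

2.49%

Forward path: (30 + 2.7s)·5.3/(s(s+4.9)). The closed-loop characteristic equation is s² + (4.9 + 5.3·2.7)s + 5.3·30 = 0.
That is s² + 19.21s + 159 = 0, so ω_n = 12.61 rad/s and ζ = 19.21/(2·12.61) = 0.7617.
%OS = 100·exp(−πζ/√(1−ζ²)) = 2.49%.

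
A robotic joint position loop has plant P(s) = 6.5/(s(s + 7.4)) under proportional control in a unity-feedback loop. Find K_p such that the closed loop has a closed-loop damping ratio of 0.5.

K_p = 8.42

Closed-loop characteristic equation: s² + 7.4s + K_p·6.5 = 0.
So ω_n = √(6.5K_p) and 2ζω_n = 7.4, giving ζ = 7.4/(2√(6.5K_p)).
Setting ζ = 0.5: √(6.5K_p) = 7.4/(2·0.5) = 7.4, so K_p = 54.76/6.5 = 8.42.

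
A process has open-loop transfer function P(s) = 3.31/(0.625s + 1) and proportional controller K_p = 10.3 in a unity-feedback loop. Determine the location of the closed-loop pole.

Closed loop: T(s) = K_p·P/(1+K_p·P) = 34.09/(0.625s + 1 + 34.09), with pole at s = −(1 + 34.09)/0.625 = −56.15.

s = -56.15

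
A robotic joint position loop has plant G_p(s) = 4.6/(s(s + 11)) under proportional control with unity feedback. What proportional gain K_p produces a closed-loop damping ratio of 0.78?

K_p = 10.8

Closed-loop characteristic equation: s² + 11s + K_p·4.6 = 0.
So ω_n = √(4.6K_p) and 2ζω_n = 11, giving ζ = 11/(2√(4.6K_p)).
Setting ζ = 0.78: √(4.6K_p) = 11/(2·0.78) = 7.051, so K_p = 49.72/4.6 = 10.8.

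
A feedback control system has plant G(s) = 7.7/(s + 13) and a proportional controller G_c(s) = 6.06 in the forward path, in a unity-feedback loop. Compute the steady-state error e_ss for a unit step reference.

0.218

The loop is type 0. Static position error constant K_pos = G_c(0)·G(0) = 6.06·0.5923 = 3.589.
Steady-state error to a unit step: e_ss = 1/(1+K_pos) = 1/4.589 = 0.218.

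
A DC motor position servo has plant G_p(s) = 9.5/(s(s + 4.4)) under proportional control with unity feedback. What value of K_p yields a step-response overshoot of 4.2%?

K_p = 1.01

From %OS = 100·exp(−πζ/√(1−ζ²)) = 4.2%, ζ = −ln(0.042)/√(π²+ln²(0.042)) = 0.7103.
Characteristic equation s² + 4.4s + 9.5K_p = 0 gives ζ = 4.4/(2√(9.5K_p)).
Setting ζ = 0.7103: √(9.5K_p) = 4.4/(2·0.7103) = 3.097, so K_p = 9.593/9.5 = 1.01.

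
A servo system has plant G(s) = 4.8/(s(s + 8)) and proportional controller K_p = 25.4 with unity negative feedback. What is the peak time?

T_p = 0.305 s

From 1 + K_pG(s) = 0: s² + 8s + 121.9 = 0 ⇒ ω_n = 11.04, ζ = 0.3623.
Damped frequency ω_d = ω_n√(1−ζ²) = 10.29 rad/s, so peak time T_p = π/ω_d = 0.305 s.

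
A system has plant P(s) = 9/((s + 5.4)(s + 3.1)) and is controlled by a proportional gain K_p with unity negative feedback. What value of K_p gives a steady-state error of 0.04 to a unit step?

For a type-0 loop with proportional control, e_ss = 1/(1 + K_p·P(0)).
P(0) = 0.5376. Require 1/(1 + K_p·0.5376) = 0.04, so 1 + 0.5376·K_p = 25.
K_p = (25 − 1)/0.5376 = 44.6.

K_p = 44.6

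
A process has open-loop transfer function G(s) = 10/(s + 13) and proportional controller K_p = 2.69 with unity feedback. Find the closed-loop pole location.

Closed-loop transfer function: T(s) = K_p·G(s)/(1 + K_p·G(s)) = 26.9/(s + 13 + 26.9) = 26.9/(s + 39.9).
The closed-loop pole is at s = −39.9.

s = -39.9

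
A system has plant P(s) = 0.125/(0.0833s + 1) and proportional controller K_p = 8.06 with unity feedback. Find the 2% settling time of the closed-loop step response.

T_s ≈ 0.166 s

Closed loop: T(s) = K_p·P/(1+K_p·P) = 1.008/(0.0833s + 1 + 1.008), with pole at s = −(1 + 1.008)/0.0833 = −24.1.
τ = 1/24.1 = 0.04149 s, so 2% settling time ≈ 4τ = 0.166 s.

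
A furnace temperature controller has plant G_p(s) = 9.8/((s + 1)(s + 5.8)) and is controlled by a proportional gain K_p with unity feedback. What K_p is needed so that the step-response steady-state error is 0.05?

For a type-0 loop with proportional control, e_ss = 1/(1 + K_p·G_p(0)).
G_p(0) = 1.69. Require 1/(1 + K_p·1.69) = 0.05, so 1 + 1.69·K_p = 20.
K_p = (20 − 1)/1.69 = 11.2.

K_p = 11.2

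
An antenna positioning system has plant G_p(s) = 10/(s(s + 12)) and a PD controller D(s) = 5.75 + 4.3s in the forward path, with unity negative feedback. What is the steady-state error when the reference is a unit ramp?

0.209

The loop has one pole at the origin (type 1). Velocity error constant K_v = lim_{s→0} s·D(s)G_p(s) = 5.75·10/12 = 4.792.
Steady-state error to a unit ramp: e_ss = 1/K_v = 0.209.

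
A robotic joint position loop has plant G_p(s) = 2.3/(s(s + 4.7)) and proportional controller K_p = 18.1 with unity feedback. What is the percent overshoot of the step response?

29.3%

The closed-loop denominator s² + 4.7s + 41.63 gives ω_n = √41.63 = 6.452 and ζ = 4.7/(2ω_n) = 0.3642.
%OS = 100·exp(−πζ/√(1−ζ²)) = 100·exp(−π·0.3642/√0.8673) = 29.3%.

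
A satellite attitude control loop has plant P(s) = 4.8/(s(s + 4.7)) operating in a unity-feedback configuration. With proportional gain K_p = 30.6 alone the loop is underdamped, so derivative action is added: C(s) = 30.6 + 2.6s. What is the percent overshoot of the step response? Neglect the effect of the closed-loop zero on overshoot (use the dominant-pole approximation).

4.26%

Forward path: (30.6 + 2.6s)·4.8/(s(s+4.7)). The closed-loop characteristic equation is s² + (4.7 + 4.8·2.6)s + 4.8·30.6 = 0.
That is s² + 17.18s + 146.9 = 0, so ω_n = 12.12 rad/s and ζ = 17.18/(2·12.12) = 0.7088.
%OS = 100·exp(−πζ/√(1−ζ²)) = 4.26%.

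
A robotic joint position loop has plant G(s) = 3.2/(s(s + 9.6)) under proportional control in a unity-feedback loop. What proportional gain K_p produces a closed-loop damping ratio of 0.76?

K_p = 12.5

Closed-loop characteristic equation: s² + 9.6s + K_p·3.2 = 0.
So ω_n = √(3.2K_p) and 2ζω_n = 9.6, giving ζ = 9.6/(2√(3.2K_p)).
Setting ζ = 0.76: √(3.2K_p) = 9.6/(2·0.76) = 6.316, so K_p = 39.89/3.2 = 12.5.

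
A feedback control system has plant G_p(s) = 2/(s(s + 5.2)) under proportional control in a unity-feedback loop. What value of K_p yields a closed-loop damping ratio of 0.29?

K_p = 40.2

Closed-loop characteristic equation: s² + 5.2s + K_p·2 = 0.
So ω_n = √(2K_p) and 2ζω_n = 5.2, giving ζ = 5.2/(2√(2K_p)).
Setting ζ = 0.29: √(2K_p) = 5.2/(2·0.29) = 8.966, so K_p = 80.38/2 = 40.2.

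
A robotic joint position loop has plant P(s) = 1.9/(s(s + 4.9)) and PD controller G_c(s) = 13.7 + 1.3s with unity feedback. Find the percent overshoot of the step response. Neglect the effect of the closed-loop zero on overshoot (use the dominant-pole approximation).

Forward path: (13.7 + 1.3s)·1.9/(s(s+4.9)). The closed-loop characteristic equation is s² + (4.9 + 1.9·1.3)s + 1.9·13.7 = 0.
That is s² + 7.37s + 26.03 = 0, so ω_n = 5.102 rad/s and ζ = 7.37/(2·5.102) = 0.7223.
%OS = 100·exp(−πζ/√(1−ζ²)) = 3.76%.

3.76%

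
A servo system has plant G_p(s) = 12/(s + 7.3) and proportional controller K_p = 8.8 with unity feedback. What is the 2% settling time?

Closed-loop transfer function: T(s) = K_p·G_p(s)/(1 + K_p·G_p(s)) = 105.6/(s + 7.3 + 105.6) = 105.6/(s + 112.9).
Time constant τ = 1/112.9 = 0.008857 s, so the 2% settling time is about 4τ = 0.0354 s.

T_s ≈ 0.0354 s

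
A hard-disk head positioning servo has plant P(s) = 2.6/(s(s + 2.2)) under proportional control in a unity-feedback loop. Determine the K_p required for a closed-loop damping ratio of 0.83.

Closed-loop characteristic equation: s² + 2.2s + K_p·2.6 = 0.
So ω_n = √(2.6K_p) and 2ζω_n = 2.2, giving ζ = 2.2/(2√(2.6K_p)).
Setting ζ = 0.83: √(2.6K_p) = 2.2/(2·0.83) = 1.325, so K_p = 1.756/2.6 = 0.676.

K_p = 0.676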